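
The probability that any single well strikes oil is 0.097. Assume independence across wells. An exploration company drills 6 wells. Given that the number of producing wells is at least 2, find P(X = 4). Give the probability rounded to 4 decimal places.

0.0100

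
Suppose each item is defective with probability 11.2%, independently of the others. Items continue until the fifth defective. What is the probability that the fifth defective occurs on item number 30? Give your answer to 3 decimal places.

0.021

Y = trial on which the fifth success occurs; negative binomial, r=5, p=0.112.
P(Y=30) = C(29,4) · p^5 · (1−p)^25
= 23751 · 1.7623e-05 · 0.051324 = 0.02148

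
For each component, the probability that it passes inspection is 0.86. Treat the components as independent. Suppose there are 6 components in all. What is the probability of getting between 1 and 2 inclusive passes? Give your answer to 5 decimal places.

X ~ Binomial(6, 0.86); P(1 ≤ X ≤ 2) = Σ C(6,k) p^k (1−p)^(6−k) over k:
  k=1: C(6,1)·0.86^1·0.14^5 = 0.0002775
  k=2: C(6,2)·0.86^2·0.14^4 = 0.0042619
Total = 0.0045394

0.00454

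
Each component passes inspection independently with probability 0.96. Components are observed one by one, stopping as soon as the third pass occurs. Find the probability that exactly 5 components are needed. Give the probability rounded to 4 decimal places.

Y = trial on which the third success occurs; negative binomial, r=3, p=0.96.
P(Y=5) = C(4,2) · p^3 · (1−p)^2
= 6 · 0.88474 · 0.0016 = 0.008493

0.0085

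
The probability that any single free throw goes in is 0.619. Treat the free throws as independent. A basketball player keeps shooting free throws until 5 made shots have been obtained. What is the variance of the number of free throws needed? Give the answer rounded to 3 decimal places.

4.972

Y = total free throws until the fifth success; negative binomial with r=5, p=0.619.
Var(Y) = r(1−p)/p² = 5·0.381 / 0.619² = 4.97180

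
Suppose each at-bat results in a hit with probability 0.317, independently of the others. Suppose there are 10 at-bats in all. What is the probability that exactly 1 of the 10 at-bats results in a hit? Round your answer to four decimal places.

X ~ Binomial(n=10, p=0.317).
P(X=1) = C(10,1) · p^1 · (1−p)^9
= 10 · 0.317 · 0.032343 = 0.102529

0.1025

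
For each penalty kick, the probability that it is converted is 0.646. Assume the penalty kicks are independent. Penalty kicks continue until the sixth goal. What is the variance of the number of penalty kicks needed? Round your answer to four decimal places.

5.0897

Y = total penalty kicks until the sixth success; negative binomial with r=6, p=0.646.
Var(Y) = r(1−p)/p² = 6·0.354 / 0.646² = 5.089668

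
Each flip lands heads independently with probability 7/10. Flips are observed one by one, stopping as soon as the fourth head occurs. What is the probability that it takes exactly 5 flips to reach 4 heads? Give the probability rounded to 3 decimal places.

Y = trial on which the fourth success occurs; negative binomial, r=4, p=0.70.
P(Y=5) = C(4,3) · p^4 · (1−p)^1
= 4 · 0.2401 · 0.3 = 0.28812

0.288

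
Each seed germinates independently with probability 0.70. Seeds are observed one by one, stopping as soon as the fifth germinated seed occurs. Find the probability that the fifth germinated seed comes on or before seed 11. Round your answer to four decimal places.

Finishing within 11 seeds ⇔ at least 5 successes in the first 11. With X ~ Binomial(11, 0.70), P(Y ≤ 11) = 1 − P(X ≤ 4).
  k=0: C(11,0)·0.70^0·0.30^11 = 0.000002
  k=1: C(11,1)·0.70^1·0.30^10 = 0.000045
  k=2: C(11,2)·0.70^2·0.30^9 = 0.000530
  k=3: C(11,3)·0.70^3·0.30^8 = 0.003713
  k=4: C(11,4)·0.70^4·0.30^7 = 0.017328
1 − 0.021619 = 0.978381

0.9784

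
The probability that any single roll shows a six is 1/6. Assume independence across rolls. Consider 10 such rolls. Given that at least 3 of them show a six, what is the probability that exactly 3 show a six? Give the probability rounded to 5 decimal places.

0.68979

X ~ Binomial(10, 0.166667). Want P(X=3 | X≥3) = P(X=3) / P(X≥3).
P(X=3) = C(10,3)·0.166667^3·0.833333^7 = 0.1550454
P(X≥3) = 1 − 0.1615056 − 0.3230112 − 0.2907100 = 0.2247732
Ratio = 0.1550454 / 0.2247732 = 0.6897858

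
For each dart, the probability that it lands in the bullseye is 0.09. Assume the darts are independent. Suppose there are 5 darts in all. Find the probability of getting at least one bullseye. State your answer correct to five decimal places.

0.37597

P(at least one) = 1 − P(none) = 1 − (1 − 0.09)^5
= 1 − 0.6240321 = 0.3759679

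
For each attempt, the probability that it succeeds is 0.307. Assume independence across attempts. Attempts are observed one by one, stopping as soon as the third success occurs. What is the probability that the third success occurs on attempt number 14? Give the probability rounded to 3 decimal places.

Y = trial on which the third success occurs; negative binomial, r=3, p=0.307.
P(Y=14) = C(13,2) · p^3 · (1−p)^11
= 78 · 0.028934 · 0.017704 = 0.03996

0.040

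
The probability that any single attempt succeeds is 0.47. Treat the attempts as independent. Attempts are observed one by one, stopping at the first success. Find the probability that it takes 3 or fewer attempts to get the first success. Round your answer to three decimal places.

Y = number of attempts to the first success; geometric, p = 0.47.
P(Y ≤ 3) = 1 − (1−p)^3 = 1 − 0.14888 = 0.85112

0.851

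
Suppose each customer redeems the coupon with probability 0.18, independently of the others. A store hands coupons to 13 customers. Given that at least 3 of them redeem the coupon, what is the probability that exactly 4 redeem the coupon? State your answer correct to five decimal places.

0.29734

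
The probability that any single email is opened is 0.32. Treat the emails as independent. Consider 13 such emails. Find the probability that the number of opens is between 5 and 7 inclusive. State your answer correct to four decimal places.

0.3796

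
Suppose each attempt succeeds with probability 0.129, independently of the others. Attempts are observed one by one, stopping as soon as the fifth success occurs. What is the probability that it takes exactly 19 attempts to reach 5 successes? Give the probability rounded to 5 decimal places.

0.01581

Y = trial on which the fifth success occurs; negative binomial, r=5, p=0.129.
P(Y=19) = C(18,4) · p^5 · (1−p)^14
= 3060 · 3.5723e-05 · 0.14463 = 0.0158097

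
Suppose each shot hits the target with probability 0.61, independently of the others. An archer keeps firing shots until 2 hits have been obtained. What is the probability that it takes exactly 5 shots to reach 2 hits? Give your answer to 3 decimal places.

0.088

Y = trial on which the second success occurs; negative binomial, r=2, p=0.61.
P(Y=5) = C(4,1) · p^2 · (1−p)^3
= 4 · 0.3721 · 0.059319 = 0.08829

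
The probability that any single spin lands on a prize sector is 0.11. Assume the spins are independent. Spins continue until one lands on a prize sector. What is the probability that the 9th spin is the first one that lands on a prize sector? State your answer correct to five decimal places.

Geometric (trials to first success), p = 0.11.
P(Y = 9) = (1−p)^8 · p = 0.39366 · 0.11 = 0.0433025

0.04330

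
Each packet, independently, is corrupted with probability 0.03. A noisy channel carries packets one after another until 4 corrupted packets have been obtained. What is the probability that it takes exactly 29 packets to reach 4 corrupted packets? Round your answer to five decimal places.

0.00124

Y = trial on which the fourth success occurs; negative binomial, r=4, p=0.03.
P(Y=29) = C(28,3) · p^4 · (1−p)^25
= 3276 · 8.1e-07 · 0.46697 = 0.0012391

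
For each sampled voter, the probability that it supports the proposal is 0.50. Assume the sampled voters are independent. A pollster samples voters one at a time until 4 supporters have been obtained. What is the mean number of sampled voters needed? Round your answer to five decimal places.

Y = total sampled voters until the fourth success; negative binomial with r=4, p=0.50.
E[Y] = r / p = 4 / 0.50 = 8.0000000

8.00000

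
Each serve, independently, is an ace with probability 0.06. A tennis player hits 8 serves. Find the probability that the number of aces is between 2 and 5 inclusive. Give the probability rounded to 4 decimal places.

X ~ Binomial(8, 0.06); P(2 ≤ X ≤ 5) = Σ C(8,k) p^k (1−p)^(8−k) over k:
  k=2: C(8,2)·0.06^2·0.94^6 = 0.069539
  k=3: C(8,3)·0.06^3·0.94^5 = 0.008877
  k=4: C(8,4)·0.06^4·0.94^4 = 0.000708
  k=5: C(8,5)·0.06^5·0.94^3 = 0.000036
Total = 0.079161

0.0792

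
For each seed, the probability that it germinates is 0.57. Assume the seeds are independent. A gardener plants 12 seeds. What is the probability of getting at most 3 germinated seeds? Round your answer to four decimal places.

0.0258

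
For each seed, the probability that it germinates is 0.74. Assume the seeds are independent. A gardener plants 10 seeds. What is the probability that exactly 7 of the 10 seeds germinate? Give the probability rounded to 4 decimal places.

X ~ Binomial(n=10, p=0.74).
P(X=7) = C(10,7) · p^7 · (1−p)^3
= 120 · 0.12151 · 0.017576 = 0.256285

0.2563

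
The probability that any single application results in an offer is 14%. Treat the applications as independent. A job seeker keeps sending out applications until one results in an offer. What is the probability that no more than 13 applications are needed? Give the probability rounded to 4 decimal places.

Y = number of applications to the first success; geometric, p = 0.14.
P(Y ≤ 13) = 1 − (1−p)^13 = 1 − 0.140760 = 0.859240

0.8592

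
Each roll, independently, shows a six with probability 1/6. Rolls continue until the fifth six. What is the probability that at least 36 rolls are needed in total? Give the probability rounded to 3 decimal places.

0.284

Needing more than 35 rolls ⇔ fewer than 5 successes in the first 35. With X ~ Binomial(35, 0.166667), P(Y > 35) = P(X ≤ 4).
  k=0: C(35,0)·0.166667^0·0.833333^35 = 0.00169
  k=1: C(35,1)·0.166667^1·0.833333^34 = 0.01185
  k=2: C(35,2)·0.166667^2·0.833333^33 = 0.04029
  k=3: C(35,3)·0.166667^3·0.833333^32 = 0.08865
  k=4: C(35,4)·0.166667^4·0.833333^31 = 0.14183
P(X ≤ 4) = 0.28432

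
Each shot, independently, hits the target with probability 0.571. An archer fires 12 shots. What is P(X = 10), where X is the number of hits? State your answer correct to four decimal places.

0.0448

X ~ Binomial(n=12, p=0.571).
P(X=10) = C(12,10) · p^10 · (1−p)^2
= 66 · 0.0036844 · 0.18404 = 0.044753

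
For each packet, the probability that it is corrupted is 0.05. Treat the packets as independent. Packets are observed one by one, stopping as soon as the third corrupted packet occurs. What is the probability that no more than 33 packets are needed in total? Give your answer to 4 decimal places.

0.2272

Finishing within 33 packets ⇔ at least 3 successes in the first 33. With X ~ Binomial(33, 0.05), P(Y ≤ 33) = 1 − P(X ≤ 2).
  k=0: C(33,0)·0.05^0·0.95^33 = 0.184026
  k=1: C(33,1)·0.05^1·0.95^32 = 0.319624
  k=2: C(33,2)·0.05^2·0.95^31 = 0.269157
1 − 0.772807 = 0.227193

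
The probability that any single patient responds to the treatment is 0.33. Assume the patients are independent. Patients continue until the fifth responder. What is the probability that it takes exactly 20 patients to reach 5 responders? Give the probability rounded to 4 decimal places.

0.0373

Y = trial on which the fifth success occurs; negative binomial, r=5, p=0.33.
P(Y=20) = C(19,4) · p^5 · (1−p)^15
= 3876 · 0.0039135 · 0.0024611 = 0.037332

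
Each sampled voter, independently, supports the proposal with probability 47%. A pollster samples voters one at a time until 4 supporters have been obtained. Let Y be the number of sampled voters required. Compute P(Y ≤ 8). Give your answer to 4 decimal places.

0.5694

Finishing within 8 sampled voters ⇔ at least 4 successes in the first 8. With X ~ Binomial(8, 0.47), P(Y ≤ 8) = 1 − P(X ≤ 3).
  k=0: C(8,0)·0.47^0·0.53^8 = 0.006226
  k=1: C(8,1)·0.47^1·0.53^7 = 0.044169
  k=2: C(8,2)·0.47^2·0.53^6 = 0.137091
  k=3: C(8,3)·0.47^3·0.53^5 = 0.243143
1 − 0.430629 = 0.569371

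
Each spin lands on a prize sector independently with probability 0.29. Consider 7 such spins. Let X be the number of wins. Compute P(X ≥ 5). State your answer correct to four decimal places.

X ~ Binomial(7, 0.29); P(X ≥ 5) = Σ C(7,k) p^k (1−p)^(7−k) over k:
  k=5: C(7,5)·0.29^5·0.71^2 = 0.021713
  k=6: C(7,6)·0.29^6·0.71^1 = 0.002956
  k=7: C(7,7)·0.29^7·0.71^0 = 0.000172
Total = 0.024842

0.0248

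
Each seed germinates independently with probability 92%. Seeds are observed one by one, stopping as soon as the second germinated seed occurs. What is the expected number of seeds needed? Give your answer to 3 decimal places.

2.174

Y = total seeds until the second success; negative binomial with r=2, p=0.92.
E[Y] = r / p = 2 / 0.92 = 2.17391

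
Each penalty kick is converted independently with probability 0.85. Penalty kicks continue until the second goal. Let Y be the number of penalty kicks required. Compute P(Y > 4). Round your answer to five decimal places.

0.01198

Needing more than 4 penalty kicks ⇔ fewer than 2 successes in the first 4. With X ~ Binomial(4, 0.85), P(Y > 4) = P(X ≤ 1).
  k=0: C(4,0)·0.85^0·0.15^4 = 0.0005062
  k=1: C(4,1)·0.85^1·0.15^3 = 0.0114750
P(X ≤ 1) = 0.0119813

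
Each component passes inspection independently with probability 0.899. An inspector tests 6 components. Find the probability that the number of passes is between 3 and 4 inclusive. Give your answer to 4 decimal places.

0.1149

X ~ Binomial(6, 0.899); P(3 ≤ X ≤ 4) = Σ C(6,k) p^k (1−p)^(6−k) over k:
  k=3: C(6,3)·0.899^3·0.101^3 = 0.014972
  k=4: C(6,4)·0.899^4·0.101^2 = 0.099948
Total = 0.114919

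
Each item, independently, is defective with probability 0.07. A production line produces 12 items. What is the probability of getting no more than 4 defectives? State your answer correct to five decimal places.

0.99912

X ~ Binomial(12, 0.07); P(X ≤ 4) = Σ C(12,k) p^k (1−p)^(12−k) over k:
  k=0: C(12,0)·0.07^0·0.93^12 = 0.4185963
  k=1: C(12,1)·0.07^1·0.93^11 = 0.3780870
  k=2: C(12,2)·0.07^2·0.93^10 = 0.1565199
  k=3: C(12,3)·0.07^3·0.93^9 = 0.0392702
  k=4: C(12,4)·0.07^4·0.93^8 = 0.0066506
Total = 0.9991240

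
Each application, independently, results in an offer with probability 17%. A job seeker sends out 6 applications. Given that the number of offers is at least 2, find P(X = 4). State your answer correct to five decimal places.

X ~ Binomial(6, 0.17). Want P(X=4 | X≥2) = P(X=4) / P(X≥2).
P(X=4) = C(6,4)·0.17^4·0.83^2 = 0.0086306
P(X≥2) = 1 − 0.3269404 − 0.4017821 = 0.2712775
Ratio = 0.0086306 / 0.2712775 = 0.0318148

0.03181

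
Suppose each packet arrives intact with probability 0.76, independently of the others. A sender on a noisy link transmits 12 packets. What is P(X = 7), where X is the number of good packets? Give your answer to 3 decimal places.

X ~ Binomial(n=12, p=0.76).
P(X=7) = C(12,7) · p^7 · (1−p)^5
= 792 · 0.14645 · 0.00079626 = 0.09236

0.092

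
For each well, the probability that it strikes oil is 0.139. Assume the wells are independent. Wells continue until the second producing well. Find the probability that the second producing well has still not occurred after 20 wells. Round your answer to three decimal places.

0.212

Needing more than 20 wells ⇔ fewer than 2 successes in the first 20. With X ~ Binomial(20, 0.139), P(Y > 20) = P(X ≤ 1).
  k=0: C(20,0)·0.139^0·0.861^20 = 0.05013
  k=1: C(20,1)·0.139^1·0.861^19 = 0.16185
P(X ≤ 1) = 0.21197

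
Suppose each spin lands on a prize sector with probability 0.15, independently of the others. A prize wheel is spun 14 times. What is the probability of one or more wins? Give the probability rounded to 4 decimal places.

P(at least one) = 1 − P(none) = 1 − (1 − 0.15)^14
= 1 − 0.102770 = 0.897230

0.8972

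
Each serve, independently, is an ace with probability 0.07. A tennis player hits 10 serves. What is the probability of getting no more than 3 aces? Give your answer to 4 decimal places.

X ~ Binomial(10, 0.07); P(X ≤ 3) = Σ C(10,k) p^k (1−p)^(10−k) over k:
  k=0: C(10,0)·0.07^0·0.93^10 = 0.483982
  k=1: C(10,1)·0.07^1·0.93^9 = 0.364288
  k=2: C(10,2)·0.07^2·0.93^8 = 0.123388
  k=3: C(10,3)·0.07^3·0.93^7 = 0.024766
Total = 0.996424

0.9964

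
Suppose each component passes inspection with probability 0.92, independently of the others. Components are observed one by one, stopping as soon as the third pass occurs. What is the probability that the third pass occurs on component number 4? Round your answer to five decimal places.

0.18689

Y = trial on which the third success occurs; negative binomial, r=3, p=0.92.
P(Y=4) = C(3,2) · p^3 · (1−p)^1
= 3 · 0.77869 · 0.08 = 0.1868851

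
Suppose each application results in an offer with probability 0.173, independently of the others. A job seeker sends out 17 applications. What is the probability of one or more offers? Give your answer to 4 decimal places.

0.9604

P(at least one) = 1 − P(none) = 1 − (1 − 0.173)^17
= 1 − 0.039591 = 0.960409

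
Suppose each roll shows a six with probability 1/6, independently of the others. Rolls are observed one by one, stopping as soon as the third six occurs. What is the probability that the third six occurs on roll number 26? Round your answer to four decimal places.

0.0210

Y = trial on which the third success occurs; negative binomial, r=3, p=0.166667.
P(Y=26) = C(25,2) · p^3 · (1−p)^23
= 300 · 0.0046296 · 0.015095 = 0.020965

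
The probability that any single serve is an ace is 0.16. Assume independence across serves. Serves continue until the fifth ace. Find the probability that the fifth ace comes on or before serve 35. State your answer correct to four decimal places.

0.6791

Finishing within 35 serves ⇔ at least 5 successes in the first 35. With X ~ Binomial(35, 0.16), P(Y ≤ 35) = 1 − P(X ≤ 4).
  k=0: C(35,0)·0.16^0·0.84^35 = 0.002238
  k=1: C(35,1)·0.16^1·0.84^34 = 0.014917
  k=2: C(35,2)·0.16^2·0.84^33 = 0.048303
  k=3: C(35,3)·0.16^3·0.84^32 = 0.101206
  k=4: C(35,4)·0.16^4·0.84^31 = 0.154219
1 − 0.320883 = 0.679117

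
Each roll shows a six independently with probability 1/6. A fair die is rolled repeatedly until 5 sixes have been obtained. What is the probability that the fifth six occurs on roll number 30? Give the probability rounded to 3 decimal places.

0.032

Y = trial on which the fifth success occurs; negative binomial, r=5, p=0.166667.
P(Y=30) = C(29,4) · p^5 · (1−p)^25
= 23751 · 0.0001286 · 0.010483 = 0.03202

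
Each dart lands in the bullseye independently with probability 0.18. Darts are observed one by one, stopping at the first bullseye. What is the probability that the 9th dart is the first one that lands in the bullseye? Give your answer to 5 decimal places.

Geometric (trials to first success), p = 0.18.
P(Y = 9) = (1−p)^8 · p = 0.20441 · 0.18 = 0.0367945

0.03679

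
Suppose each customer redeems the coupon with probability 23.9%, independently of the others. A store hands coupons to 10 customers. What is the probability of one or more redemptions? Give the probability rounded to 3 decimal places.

0.935

P(at least one) = 1 − P(none) = 1 − (1 − 0.239)^10
= 1 − 0.06514 = 0.93486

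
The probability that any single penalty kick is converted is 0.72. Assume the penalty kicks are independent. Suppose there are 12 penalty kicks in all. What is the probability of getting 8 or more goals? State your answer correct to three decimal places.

0.775

X ~ Binomial(12, 0.72); P(X ≥ 8) = Σ C(12,k) p^k (1−p)^(12−k) over k:
  k=8: C(12,8)·0.72^8·0.28^4 = 0.21973
  k=9: C(12,9)·0.72^9·0.28^3 = 0.25112
  k=10: C(12,10)·0.72^10·0.28^2 = 0.19372
  k=11: C(12,11)·0.72^11·0.28^1 = 0.09057
  k=12: C(12,12)·0.72^12·0.28^0 = 0.01941
Total = 0.77456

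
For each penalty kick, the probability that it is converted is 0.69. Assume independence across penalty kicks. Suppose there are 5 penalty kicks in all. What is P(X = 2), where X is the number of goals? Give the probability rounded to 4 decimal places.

0.1418

X ~ Binomial(n=5, p=0.69).
P(X=2) = C(5,2) · p^2 · (1−p)^3
= 10 · 0.4761 · 0.029791 = 0.141835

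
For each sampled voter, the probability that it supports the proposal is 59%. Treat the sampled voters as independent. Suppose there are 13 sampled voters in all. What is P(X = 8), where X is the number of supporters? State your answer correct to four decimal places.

X ~ Binomial(n=13, p=0.59).
P(X=8) = C(13,8) · p^8 · (1−p)^5
= 1287 · 0.014683 · 0.011586 = 0.218934

0.2189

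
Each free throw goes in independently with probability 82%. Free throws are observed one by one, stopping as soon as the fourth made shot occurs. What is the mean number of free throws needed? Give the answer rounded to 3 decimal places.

4.878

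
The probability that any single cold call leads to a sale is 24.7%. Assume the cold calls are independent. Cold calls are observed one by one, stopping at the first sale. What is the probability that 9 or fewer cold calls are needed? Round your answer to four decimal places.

0.9222

Y = number of cold calls to the first success; geometric, p = 0.247.
P(Y ≤ 9) = 1 − (1−p)^9 = 1 − 0.077831 = 0.922169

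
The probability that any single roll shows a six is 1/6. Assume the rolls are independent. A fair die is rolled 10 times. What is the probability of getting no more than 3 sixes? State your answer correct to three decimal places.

X ~ Binomial(10, 0.166667); P(X ≤ 3) = Σ C(10,k) p^k (1−p)^(10−k) over k:
  k=0: C(10,0)·0.166667^0·0.833333^10 = 0.16151
  k=1: C(10,1)·0.166667^1·0.833333^9 = 0.32301
  k=2: C(10,2)·0.166667^2·0.833333^8 = 0.29071
  k=3: C(10,3)·0.166667^3·0.833333^7 = 0.15505
Total = 0.93027

0.930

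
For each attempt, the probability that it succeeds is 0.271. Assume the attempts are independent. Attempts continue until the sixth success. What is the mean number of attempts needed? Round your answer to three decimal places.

22.140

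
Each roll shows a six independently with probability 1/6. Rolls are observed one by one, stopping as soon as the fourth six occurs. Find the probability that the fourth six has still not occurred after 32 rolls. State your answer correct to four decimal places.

0.1958

Needing more than 32 rolls ⇔ fewer than 4 successes in the first 32. With X ~ Binomial(32, 0.166667), P(Y > 32) = P(X ≤ 3).
  k=0: C(32,0)·0.166667^0·0.833333^32 = 0.002926
  k=1: C(32,1)·0.166667^1·0.833333^31 = 0.018723
  k=2: C(32,2)·0.166667^2·0.833333^30 = 0.058042
  k=3: C(32,3)·0.166667^3·0.833333^29 = 0.116084
P(X ≤ 3) = 0.195774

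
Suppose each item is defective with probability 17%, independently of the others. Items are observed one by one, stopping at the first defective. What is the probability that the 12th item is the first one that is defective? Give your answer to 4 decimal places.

0.0219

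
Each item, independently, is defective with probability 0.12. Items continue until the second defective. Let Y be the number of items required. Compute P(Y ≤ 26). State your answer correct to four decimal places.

Finishing within 26 items ⇔ at least 2 successes in the first 26. With X ~ Binomial(26, 0.12), P(Y ≤ 26) = 1 − P(X ≤ 1).
  k=0: C(26,0)·0.12^0·0.88^26 = 0.036020
  k=1: C(26,1)·0.12^1·0.88^25 = 0.127709
1 − 0.163729 = 0.836271

0.8363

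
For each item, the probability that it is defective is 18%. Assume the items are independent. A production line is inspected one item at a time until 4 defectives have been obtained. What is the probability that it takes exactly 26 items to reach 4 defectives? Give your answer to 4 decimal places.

0.0307

Y = trial on which the fourth success occurs; negative binomial, r=4, p=0.18.
P(Y=26) = C(25,3) · p^4 · (1−p)^22
= 2300 · 0.0010498 · 0.012703 = 0.030671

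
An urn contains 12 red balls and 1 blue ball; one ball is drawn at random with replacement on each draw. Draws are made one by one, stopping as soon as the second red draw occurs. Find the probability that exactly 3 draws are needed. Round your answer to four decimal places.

0.1311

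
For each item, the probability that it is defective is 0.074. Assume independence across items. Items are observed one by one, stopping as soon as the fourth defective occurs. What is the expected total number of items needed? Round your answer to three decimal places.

54.054

Y = total items until the fourth success; negative binomial with r=4, p=0.074.
E[Y] = r / p = 4 / 0.074 = 54.05405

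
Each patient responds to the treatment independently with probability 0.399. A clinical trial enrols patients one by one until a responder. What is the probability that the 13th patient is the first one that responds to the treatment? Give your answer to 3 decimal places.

Geometric (trials to first success), p = 0.399.
P(Y = 13) = (1−p)^12 · p = 0.0022207 · 0.399 = 0.00089

0.001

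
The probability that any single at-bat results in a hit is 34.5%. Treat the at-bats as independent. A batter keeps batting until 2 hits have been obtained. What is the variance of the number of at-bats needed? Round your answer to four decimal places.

11.0061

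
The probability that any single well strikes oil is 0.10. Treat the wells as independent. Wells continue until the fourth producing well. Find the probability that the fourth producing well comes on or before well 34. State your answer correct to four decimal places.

Finishing within 34 wells ⇔ at least 4 successes in the first 34. With X ~ Binomial(34, 0.10), P(Y ≤ 34) = 1 − P(X ≤ 3).
  k=0: C(34,0)·0.10^0·0.90^34 = 0.027813
  k=1: C(34,1)·0.10^1·0.90^33 = 0.105071
  k=2: C(34,2)·0.10^2·0.90^32 = 0.192630
  k=3: C(34,3)·0.10^3·0.90^31 = 0.228302
1 − 0.553815 = 0.446185

0.4462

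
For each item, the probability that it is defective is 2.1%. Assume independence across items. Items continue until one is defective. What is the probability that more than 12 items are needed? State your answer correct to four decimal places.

Y = number of items to the first success; geometric, p = 0.021.
P(Y > 12) = P(first 12 all fail) = (1−p)^12 = 0.775162

0.7752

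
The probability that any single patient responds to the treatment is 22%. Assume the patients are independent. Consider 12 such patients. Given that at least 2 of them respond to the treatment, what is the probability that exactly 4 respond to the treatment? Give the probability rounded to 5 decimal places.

0.20430

X ~ Binomial(12, 0.22). Want P(X=4 | X≥2) = P(X=4) / P(X≥2).
P(X=4) = C(12,4)·0.22^4·0.78^8 = 0.1588740
P(X≥2) = 1 − 0.0507149 − 0.1716503 = 0.7776348
Ratio = 0.1588740 / 0.7776348 = 0.2043041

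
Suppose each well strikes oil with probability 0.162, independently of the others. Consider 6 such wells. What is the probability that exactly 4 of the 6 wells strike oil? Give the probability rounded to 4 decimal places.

0.0073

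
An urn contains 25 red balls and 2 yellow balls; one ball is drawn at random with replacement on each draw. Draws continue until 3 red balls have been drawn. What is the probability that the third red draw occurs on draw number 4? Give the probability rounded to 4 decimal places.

0.1764

Y = trial on which the third success occurs; negative binomial, r=3, p=0.925926.
P(Y=4) = C(3,2) · p^3 · (1−p)^1
= 3 · 0.79383 · 0.074074 = 0.176407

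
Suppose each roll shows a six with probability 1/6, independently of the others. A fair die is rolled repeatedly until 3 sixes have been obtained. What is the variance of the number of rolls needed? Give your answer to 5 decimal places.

Y = total rolls until the third success; negative binomial with r=3, p=0.166667.
Var(Y) = r(1−p)/p² = 3·0.833333 / 0.166667² = 90.0000000

90.00000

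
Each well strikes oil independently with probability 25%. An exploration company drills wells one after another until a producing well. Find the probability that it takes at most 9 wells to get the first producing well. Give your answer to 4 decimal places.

Y = number of wells to the first success; geometric, p = 0.25.
P(Y ≤ 9) = 1 − (1−p)^9 = 1 − 0.075085 = 0.924915

0.9249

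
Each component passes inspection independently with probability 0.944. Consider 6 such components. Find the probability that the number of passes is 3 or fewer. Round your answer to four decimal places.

0.0031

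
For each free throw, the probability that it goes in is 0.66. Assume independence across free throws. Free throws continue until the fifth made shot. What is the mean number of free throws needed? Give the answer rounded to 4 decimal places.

Y = total free throws until the fifth success; negative binomial with r=5, p=0.66.
E[Y] = r / p = 5 / 0.66 = 7.575758

7.5758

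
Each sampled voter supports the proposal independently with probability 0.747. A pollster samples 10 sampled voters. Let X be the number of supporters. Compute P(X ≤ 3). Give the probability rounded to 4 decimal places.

X ~ Binomial(10, 0.747); P(X ≤ 3) = Σ C(10,k) p^k (1−p)^(10−k) over k:
  k=0: C(10,0)·0.747^0·0.253^10 = 0.000001
  k=1: C(10,1)·0.747^1·0.253^9 = 0.000032
  k=2: C(10,2)·0.747^2·0.253^8 = 0.000422
  k=3: C(10,3)·0.747^3·0.253^7 = 0.003319
Total = 0.003773

0.0038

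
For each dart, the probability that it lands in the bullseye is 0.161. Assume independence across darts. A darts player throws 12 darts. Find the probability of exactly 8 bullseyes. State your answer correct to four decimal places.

X ~ Binomial(n=12, p=0.161).
P(X=8) = C(12,8) · p^8 · (1−p)^4
= 495 · 4.5145e-07 · 0.4955 = 0.000111

0.0001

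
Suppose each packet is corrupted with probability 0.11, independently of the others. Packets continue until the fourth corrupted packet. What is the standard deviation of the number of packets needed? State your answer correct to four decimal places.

17.1527

Y = total packets until the fourth success; negative binomial with r=4, p=0.11.
SD(Y) = √[r(1−p)/p²] = √(294.214876) = 17.152693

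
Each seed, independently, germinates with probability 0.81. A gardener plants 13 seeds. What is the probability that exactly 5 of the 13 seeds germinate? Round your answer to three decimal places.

0.001

X ~ Binomial(n=13, p=0.81).
P(X=5) = C(13,5) · p^5 · (1−p)^8
= 1287 · 0.34868 · 1.6984e-06 = 0.00076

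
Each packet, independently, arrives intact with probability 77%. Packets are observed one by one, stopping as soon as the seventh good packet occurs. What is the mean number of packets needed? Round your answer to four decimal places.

9.0909

Y = total packets until the seventh success; negative binomial with r=7, p=0.77.
E[Y] = r / p = 7 / 0.77 = 9.090909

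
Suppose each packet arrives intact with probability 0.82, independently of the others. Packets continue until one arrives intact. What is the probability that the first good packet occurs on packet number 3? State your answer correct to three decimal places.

0.027

Geometric (trials to first success), p = 0.82.
P(Y = 3) = (1−p)^2 · p = 0.0324 · 0.82 = 0.02657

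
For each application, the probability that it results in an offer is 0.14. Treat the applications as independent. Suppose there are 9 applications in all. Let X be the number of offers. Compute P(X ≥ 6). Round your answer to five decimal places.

0.00043

X ~ Binomial(9, 0.14); P(X ≥ 6) = Σ C(9,k) p^k (1−p)^(9−k) over k:
  k=6: C(9,6)·0.14^6·0.86^3 = 0.0004023
  k=7: C(9,7)·0.14^7·0.86^2 = 0.0000281
  k=8: C(9,8)·0.14^8·0.86^1 = 0.0000011
  k=9: C(9,9)·0.14^9·0.86^0 = 0.0000000
Total = 0.0004315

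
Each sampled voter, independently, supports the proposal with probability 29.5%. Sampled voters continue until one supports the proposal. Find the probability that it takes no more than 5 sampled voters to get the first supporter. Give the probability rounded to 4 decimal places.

Y = number of sampled voters to the first success; geometric, p = 0.295.
P(Y ≤ 5) = 1 − (1−p)^5 = 1 − 0.174159 = 0.825841

0.8258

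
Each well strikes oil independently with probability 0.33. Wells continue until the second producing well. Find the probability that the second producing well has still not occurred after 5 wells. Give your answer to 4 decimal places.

Needing more than 5 wells ⇔ fewer than 2 successes in the first 5. With X ~ Binomial(5, 0.33), P(Y > 5) = P(X ≤ 1).
  k=0: C(5,0)·0.33^0·0.67^5 = 0.135013
  k=1: C(5,1)·0.33^1·0.67^4 = 0.332493
P(X ≤ 1) = 0.467506

0.4675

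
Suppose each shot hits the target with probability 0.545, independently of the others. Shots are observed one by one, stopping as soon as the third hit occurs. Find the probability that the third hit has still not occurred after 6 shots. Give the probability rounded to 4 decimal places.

Needing more than 6 shots ⇔ fewer than 3 successes in the first 6. With X ~ Binomial(6, 0.545), P(Y > 6) = P(X ≤ 2).
  k=0: C(6,0)·0.545^0·0.455^6 = 0.008873
  k=1: C(6,1)·0.545^1·0.455^5 = 0.063768
  k=2: C(6,2)·0.545^2·0.455^4 = 0.190954
P(X ≤ 2) = 0.263596

0.2636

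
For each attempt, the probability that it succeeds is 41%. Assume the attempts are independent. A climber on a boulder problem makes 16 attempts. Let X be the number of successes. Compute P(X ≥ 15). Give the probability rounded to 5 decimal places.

0.00002

X ~ Binomial(16, 0.41); P(X ≥ 15) = Σ C(16,k) p^k (1−p)^(16−k) over k:
  k=15: C(16,15)·0.41^15·0.59^1 = 0.0000147
  k=16: C(16,16)·0.41^16·0.59^0 = 0.0000006
Total = 0.0000153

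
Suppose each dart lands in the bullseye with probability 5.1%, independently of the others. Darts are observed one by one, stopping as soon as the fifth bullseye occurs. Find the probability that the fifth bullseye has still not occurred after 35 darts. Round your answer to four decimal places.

0.9687

Needing more than 35 darts ⇔ fewer than 5 successes in the first 35. With X ~ Binomial(35, 0.051), P(Y > 35) = P(X ≤ 4).
  k=0: C(35,0)·0.051^0·0.949^35 = 0.160073
  k=1: C(35,1)·0.051^1·0.949^34 = 0.301085
  k=2: C(35,2)·0.051^2·0.949^33 = 0.275069
  k=3: C(35,3)·0.051^3·0.949^32 = 0.162607
  k=4: C(35,4)·0.051^4·0.949^31 = 0.069909
P(X ≤ 4) = 0.968743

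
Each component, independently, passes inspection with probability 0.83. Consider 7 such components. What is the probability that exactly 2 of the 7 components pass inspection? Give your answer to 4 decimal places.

0.0021

X ~ Binomial(n=7, p=0.83).
P(X=2) = C(7,2) · p^2 · (1−p)^5
= 21 · 0.6889 · 0.00014199 = 0.002054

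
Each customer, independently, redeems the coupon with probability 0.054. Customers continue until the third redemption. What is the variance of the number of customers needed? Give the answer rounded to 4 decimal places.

973.2510

Y = total customers until the third success; negative binomial with r=3, p=0.054.
Var(Y) = r(1−p)/p² = 3·0.946 / 0.054² = 973.251029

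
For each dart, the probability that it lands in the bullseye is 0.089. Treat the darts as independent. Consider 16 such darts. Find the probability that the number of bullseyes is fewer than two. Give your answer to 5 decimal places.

0.57685

X ~ Binomial(16, 0.089); P(X ≤ 1) = Σ C(16,k) p^k (1−p)^(16−k) over k:
  k=0: C(16,0)·0.089^0·0.911^16 = 0.2250578
  k=1: C(16,1)·0.089^1·0.911^15 = 0.3517917
Total = 0.5768495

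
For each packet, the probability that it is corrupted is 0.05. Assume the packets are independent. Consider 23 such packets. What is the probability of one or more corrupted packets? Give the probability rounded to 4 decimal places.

P(at least one) = 1 − P(none) = 1 − (1 − 0.05)^23
= 1 − 0.307357 = 0.692643

0.6926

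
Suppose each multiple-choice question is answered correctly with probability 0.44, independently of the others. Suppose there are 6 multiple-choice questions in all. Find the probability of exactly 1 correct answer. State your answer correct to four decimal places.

X ~ Binomial(n=6, p=0.44).
P(X=1) = C(6,1) · p^1 · (1−p)^5
= 6 · 0.44 · 0.055073 = 0.145393

0.1454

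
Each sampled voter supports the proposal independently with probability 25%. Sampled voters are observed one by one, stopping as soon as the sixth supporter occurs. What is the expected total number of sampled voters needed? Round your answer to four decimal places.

Y = total sampled voters until the sixth success; negative binomial with r=6, p=0.25.
E[Y] = r / p = 6 / 0.25 = 24.000000

24.0000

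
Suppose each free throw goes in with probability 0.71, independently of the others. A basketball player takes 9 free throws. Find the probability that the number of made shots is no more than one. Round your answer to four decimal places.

0.0003

X ~ Binomial(9, 0.71); P(X ≤ 1) = Σ C(9,k) p^k (1−p)^(9−k) over k:
  k=0: C(9,0)·0.71^0·0.29^9 = 0.000015
  k=1: C(9,1)·0.71^1·0.29^8 = 0.000320
Total = 0.000334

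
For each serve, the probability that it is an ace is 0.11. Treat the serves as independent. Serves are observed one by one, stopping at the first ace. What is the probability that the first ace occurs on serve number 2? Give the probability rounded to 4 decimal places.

0.0979

Geometric (trials to first success), p = 0.11.
P(Y = 2) = (1−p)^1 · p = 0.89 · 0.11 = 0.097900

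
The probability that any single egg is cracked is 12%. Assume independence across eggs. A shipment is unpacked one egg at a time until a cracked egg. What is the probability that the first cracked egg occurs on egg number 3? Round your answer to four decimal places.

0.0929

Geometric (trials to first success), p = 0.12.
P(Y = 3) = (1−p)^2 · p = 0.7744 · 0.12 = 0.092928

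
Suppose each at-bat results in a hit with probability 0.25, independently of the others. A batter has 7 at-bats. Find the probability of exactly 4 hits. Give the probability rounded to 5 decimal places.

X ~ Binomial(n=7, p=0.25).
P(X=4) = C(7,4) · p^4 · (1−p)^3
= 35 · 0.0039062 · 0.42188 = 0.0576782

0.05768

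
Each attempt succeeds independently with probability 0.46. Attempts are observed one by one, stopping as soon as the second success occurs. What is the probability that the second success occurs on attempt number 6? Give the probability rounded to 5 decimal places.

0.08996

Y = trial on which the second success occurs; negative binomial, r=2, p=0.46.
P(Y=6) = C(5,1) · p^2 · (1−p)^4
= 5 · 0.2116 · 0.085031 = 0.0899623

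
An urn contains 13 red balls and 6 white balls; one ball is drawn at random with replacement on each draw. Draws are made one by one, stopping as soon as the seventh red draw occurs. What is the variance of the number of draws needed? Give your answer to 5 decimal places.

4.72189

Y = total draws until the seventh success; negative binomial with r=7, p=0.684211.
Var(Y) = r(1−p)/p² = 7·0.315789 / 0.684211² = 4.7218935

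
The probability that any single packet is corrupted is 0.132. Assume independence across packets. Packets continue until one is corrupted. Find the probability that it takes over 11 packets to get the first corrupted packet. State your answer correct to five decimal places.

0.21073

Y = number of packets to the first success; geometric, p = 0.132.
P(Y > 11) = P(first 11 all fail) = (1−p)^11 = 0.2107254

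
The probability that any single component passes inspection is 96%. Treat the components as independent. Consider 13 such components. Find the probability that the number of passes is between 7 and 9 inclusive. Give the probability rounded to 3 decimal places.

0.001

X ~ Binomial(13, 0.96); P(7 ≤ X ≤ 9) = Σ C(13,k) p^k (1−p)^(13−k) over k:
  k=7: C(13,7)·0.96^7·0.04^6 = 0.00001
  k=8: C(13,8)·0.96^8·0.04^5 = 0.00010
  k=9: C(13,9)·0.96^9·0.04^4 = 0.00127
Total = 0.00137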